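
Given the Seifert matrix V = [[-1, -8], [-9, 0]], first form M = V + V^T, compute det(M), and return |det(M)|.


Step 1: Form V + V^T where V = [[-1, -8], [-9, 0]]
  V^T = [[-1, -9], [-8, 0]]
  V + V^T = [[-2, -17], [-17, 0]]
Step 2: det(V + V^T) = (-2)*0 - (-17)*(-17)
  = 0 - 289 = -289
Step 3: Knot determinant = |det(V + V^T)| = |-289| = 289

289


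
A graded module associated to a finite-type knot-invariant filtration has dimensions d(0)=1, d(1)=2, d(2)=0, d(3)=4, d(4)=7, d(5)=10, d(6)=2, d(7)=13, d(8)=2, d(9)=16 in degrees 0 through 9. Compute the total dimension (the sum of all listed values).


Total dimension = d(0) + d(1) + ... + d(9)
= 1 + 2 + 0 + 4 + 7 + 10 + 2 + 13 + 2 + 16
= 57

57


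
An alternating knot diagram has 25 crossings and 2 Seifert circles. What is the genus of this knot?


For alternating knots, g = (c - s + 1)/2.
= (25 - 2 + 1)/2
= 24/2 = 12

12


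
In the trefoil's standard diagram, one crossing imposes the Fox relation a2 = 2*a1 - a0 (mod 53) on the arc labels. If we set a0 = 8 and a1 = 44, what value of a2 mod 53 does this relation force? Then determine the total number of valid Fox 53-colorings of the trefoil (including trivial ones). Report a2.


Step 1: Apply the given crossing relation 2*a1 - a0 - a2 = 0 (mod 53).
  a2 = 2*a1 - a0 mod 53
  a2 = 2*44 - 8 mod 53
  a2 = 88 - 8 mod 53
  a2 = 80 mod 53 = 27
Step 2: The trefoil has determinant 3.
  Number of Fox p-colorings (p prime) is p^2 if p = 3, else p.
  Since 53 does not divide 3, only trivial (constant) colorings exist.
  (So the trial a0 = 8, a1 = 44 with a0 != a1 does NOT extend to a valid coloring of the whole trefoil: the other two crossing relations require 3*(a1 - a0) = 0 (mod 53), which fails.)
  Total colorings = 53
Step 3: a2 = 27, total Fox 53-colorings = 53

27


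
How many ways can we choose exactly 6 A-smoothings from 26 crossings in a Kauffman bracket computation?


We choose which 6 of 26 crossings get A-smoothings.
C(26, 6) = 26! / (6! * 20!)
= 230230

230230


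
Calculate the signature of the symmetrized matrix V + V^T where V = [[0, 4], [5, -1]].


Step 1: V + V^T = [[0, 9], [9, -2]]
Step 2: trace = -2, det = -81
Step 3: Discriminant = (-2)^2 - 4*(-81) = 328
Step 4: Eigenvalues: 8.05539, -10.0554
Step 5: Signature = (# positive eigenvalues) - (# negative eigenvalues) = 0

0


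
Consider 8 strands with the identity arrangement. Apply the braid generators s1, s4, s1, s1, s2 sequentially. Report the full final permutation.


Starting with identity [1, 2, 3, 4, 5, 6, 7, 8].
Apply generators in sequence:
  After s1: [2, 1, 3, 4, 5, 6, 7, 8]
  After s4: [2, 1, 3, 5, 4, 6, 7, 8]
  After s1: [1, 2, 3, 5, 4, 6, 7, 8]
  After s1: [2, 1, 3, 5, 4, 6, 7, 8]
  After s2: [2, 3, 1, 5, 4, 6, 7, 8]
Final permutation: [2, 3, 1, 5, 4, 6, 7, 8]

[2, 3, 1, 5, 4, 6, 7, 8]


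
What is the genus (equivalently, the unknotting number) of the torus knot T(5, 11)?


For a torus knot T(p,q), both the unknotting number and genus equal (p-1)(q-1)/2.
= (5-1)(11-1)/2
= 4*10/2
= 40/2 = 20

20


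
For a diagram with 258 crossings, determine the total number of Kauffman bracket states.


Each crossing contributes 2 choices (A-smoothing or B-smoothing).
Total states = 2^258 = 463168356949264781694283940034751631413079938662562256157830336031652518559744

463168356949264781694283940034751631413079938662562256157830336031652518559744


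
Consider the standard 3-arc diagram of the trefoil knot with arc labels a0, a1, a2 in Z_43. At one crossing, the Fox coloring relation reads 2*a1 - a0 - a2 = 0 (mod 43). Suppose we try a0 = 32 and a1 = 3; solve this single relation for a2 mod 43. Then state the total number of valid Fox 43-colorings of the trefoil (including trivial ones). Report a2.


Step 1: Apply the given crossing relation 2*a1 - a0 - a2 = 0 (mod 43).
  a2 = 2*a1 - a0 mod 43
  a2 = 2*3 - 32 mod 43
  a2 = 6 - 32 mod 43
  a2 = -26 mod 43 = 17
Step 2: The trefoil has determinant 3.
  Number of Fox p-colorings (p prime) is p^2 if p = 3, else p.
  Since 43 does not divide 3, only trivial (constant) colorings exist.
  (So the trial a0 = 32, a1 = 3 with a0 != a1 does NOT extend to a valid coloring of the whole trefoil: the other two crossing relations require 3*(a1 - a0) = 0 (mod 43), which fails.)
  Total colorings = 43
Step 3: a2 = 17, total Fox 43-colorings = 43

17


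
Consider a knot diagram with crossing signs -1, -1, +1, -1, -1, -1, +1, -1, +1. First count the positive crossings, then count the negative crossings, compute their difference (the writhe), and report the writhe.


Step 1: Count positive crossings (+1).
Positive crossings: 3
Step 2: Count negative crossings (-1).
Negative crossings: 6
Step 3: Writhe = (positive) - (negative)
w = 3 - 6 = -3
Step 4: |w| = 3, and w is negative

-3


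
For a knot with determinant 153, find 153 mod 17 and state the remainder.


Step 1: A knot is p-colorable if and only if p divides its determinant.
Step 2: Compute 153 mod 17.
153 = 9 * 17 + 0
Step 3: 153 mod 17 = 0
Step 4: The knot is 17-colorable: yes

0


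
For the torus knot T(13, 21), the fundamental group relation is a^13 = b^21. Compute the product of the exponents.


The relation is a^13 = b^21.
Product of exponents = 13 * 21
= 273

273


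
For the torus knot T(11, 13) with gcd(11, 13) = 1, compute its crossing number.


For a torus knot T(p, q) with gcd(p,q)=1,
the crossing number is min(p*(q-1), q*(p-1)).
p*(q-1) = 11*12 = 132
q*(p-1) = 13*10 = 130
min(132, 130) = 130

130


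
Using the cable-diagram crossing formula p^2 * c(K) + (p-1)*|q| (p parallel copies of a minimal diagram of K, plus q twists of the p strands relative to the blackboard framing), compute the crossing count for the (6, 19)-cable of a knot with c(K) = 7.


Step 1: Each of the c(K) crossings of the companion diagram becomes p*p = p^2 crossings among the p parallel strands, and each of the |q| twists s_1 s_2 ... s_(p-1) adds (p-1) crossings.
  Crossings = p^2 * c(K) + (p-1)*|q|
Step 2: = 6^2 * 7 + (6-1)*19
Step 3: = 36*7 + 5*19
Step 4: = 252 + 95 = 347

347


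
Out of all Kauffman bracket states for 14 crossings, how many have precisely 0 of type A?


We choose which 0 of 14 crossings get A-smoothings.
C(14, 0) = 14! / (0! * 14!)
= 1

1


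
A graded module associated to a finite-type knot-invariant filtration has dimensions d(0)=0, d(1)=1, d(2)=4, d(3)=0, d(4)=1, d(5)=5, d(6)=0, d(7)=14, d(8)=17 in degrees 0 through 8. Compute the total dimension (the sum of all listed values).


Total dimension = d(0) + d(1) + ... + d(8)
= 0 + 1 + 4 + 0 + 1 + 5 + 0 + 14 + 17
= 42

42


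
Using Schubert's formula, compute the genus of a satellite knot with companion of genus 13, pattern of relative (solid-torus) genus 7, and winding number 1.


Schubert: g(satellite) = g_rel(pattern) + |winding| * g(companion),
where g_rel(pattern) is the genus of the pattern relative to the solid torus.
= 7 + 1 * 13
= 7 + 13 = 20

20


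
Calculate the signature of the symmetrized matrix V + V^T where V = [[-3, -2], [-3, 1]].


Step 1: V + V^T = [[-6, -5], [-5, 2]]
Step 2: trace = -4, det = -37
Step 3: Discriminant = (-4)^2 - 4*(-37) = 164
Step 4: Eigenvalues: 4.40312, -8.40312
Step 5: Signature = (# positive eigenvalues) - (# negative eigenvalues) = 0

0


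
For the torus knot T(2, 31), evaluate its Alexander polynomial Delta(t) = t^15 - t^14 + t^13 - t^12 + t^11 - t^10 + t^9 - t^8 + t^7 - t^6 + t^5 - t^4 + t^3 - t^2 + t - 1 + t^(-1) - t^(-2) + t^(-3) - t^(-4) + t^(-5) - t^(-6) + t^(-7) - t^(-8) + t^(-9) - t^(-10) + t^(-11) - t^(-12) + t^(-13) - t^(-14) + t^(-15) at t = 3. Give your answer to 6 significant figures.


Substituting t = 3 into Delta(t) = t^15 - t^14 + t^13 - t^12 + t^11 - t^10 + t^9 - t^8 + t^7 - t^6 + t^5 - t^4 + t^3 - t^2 + t - 1 + t^(-1) - t^(-2) + t^(-3) - t^(-4) + t^(-5) - t^(-6) + t^(-7) - t^(-8) + t^(-9) - t^(-10) + t^(-11) - t^(-12) + t^(-13) - t^(-14) + t^(-15):
Term values: (14348907) + (-4782969) + (1594323) + (-531441) + (177147) + (-59049) + (19683) + (-6561) + (2187) + (-729) + (243) + (-81) + (27) + (-9) + (3) + (-1) + (0.333333) + (-0.111111) + (0.037037) + (-0.0123457) + (0.00411523) + (-0.00137174) + (0.000457247) + (-0.000152416) + (5.08053e-05) + (-1.69351e-05) + (5.64503e-06) + (-1.88168e-06) + (6.27225e-07) + (-2.09075e-07) + (6.96917e-08)
Sum = 10761680.25
Rounded to 6 significant figures: 1.07617e+07

1.07617e+07


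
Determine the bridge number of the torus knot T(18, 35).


The bridge number of T(p,q) is min(p,q).
min(18, 35) = 18

18


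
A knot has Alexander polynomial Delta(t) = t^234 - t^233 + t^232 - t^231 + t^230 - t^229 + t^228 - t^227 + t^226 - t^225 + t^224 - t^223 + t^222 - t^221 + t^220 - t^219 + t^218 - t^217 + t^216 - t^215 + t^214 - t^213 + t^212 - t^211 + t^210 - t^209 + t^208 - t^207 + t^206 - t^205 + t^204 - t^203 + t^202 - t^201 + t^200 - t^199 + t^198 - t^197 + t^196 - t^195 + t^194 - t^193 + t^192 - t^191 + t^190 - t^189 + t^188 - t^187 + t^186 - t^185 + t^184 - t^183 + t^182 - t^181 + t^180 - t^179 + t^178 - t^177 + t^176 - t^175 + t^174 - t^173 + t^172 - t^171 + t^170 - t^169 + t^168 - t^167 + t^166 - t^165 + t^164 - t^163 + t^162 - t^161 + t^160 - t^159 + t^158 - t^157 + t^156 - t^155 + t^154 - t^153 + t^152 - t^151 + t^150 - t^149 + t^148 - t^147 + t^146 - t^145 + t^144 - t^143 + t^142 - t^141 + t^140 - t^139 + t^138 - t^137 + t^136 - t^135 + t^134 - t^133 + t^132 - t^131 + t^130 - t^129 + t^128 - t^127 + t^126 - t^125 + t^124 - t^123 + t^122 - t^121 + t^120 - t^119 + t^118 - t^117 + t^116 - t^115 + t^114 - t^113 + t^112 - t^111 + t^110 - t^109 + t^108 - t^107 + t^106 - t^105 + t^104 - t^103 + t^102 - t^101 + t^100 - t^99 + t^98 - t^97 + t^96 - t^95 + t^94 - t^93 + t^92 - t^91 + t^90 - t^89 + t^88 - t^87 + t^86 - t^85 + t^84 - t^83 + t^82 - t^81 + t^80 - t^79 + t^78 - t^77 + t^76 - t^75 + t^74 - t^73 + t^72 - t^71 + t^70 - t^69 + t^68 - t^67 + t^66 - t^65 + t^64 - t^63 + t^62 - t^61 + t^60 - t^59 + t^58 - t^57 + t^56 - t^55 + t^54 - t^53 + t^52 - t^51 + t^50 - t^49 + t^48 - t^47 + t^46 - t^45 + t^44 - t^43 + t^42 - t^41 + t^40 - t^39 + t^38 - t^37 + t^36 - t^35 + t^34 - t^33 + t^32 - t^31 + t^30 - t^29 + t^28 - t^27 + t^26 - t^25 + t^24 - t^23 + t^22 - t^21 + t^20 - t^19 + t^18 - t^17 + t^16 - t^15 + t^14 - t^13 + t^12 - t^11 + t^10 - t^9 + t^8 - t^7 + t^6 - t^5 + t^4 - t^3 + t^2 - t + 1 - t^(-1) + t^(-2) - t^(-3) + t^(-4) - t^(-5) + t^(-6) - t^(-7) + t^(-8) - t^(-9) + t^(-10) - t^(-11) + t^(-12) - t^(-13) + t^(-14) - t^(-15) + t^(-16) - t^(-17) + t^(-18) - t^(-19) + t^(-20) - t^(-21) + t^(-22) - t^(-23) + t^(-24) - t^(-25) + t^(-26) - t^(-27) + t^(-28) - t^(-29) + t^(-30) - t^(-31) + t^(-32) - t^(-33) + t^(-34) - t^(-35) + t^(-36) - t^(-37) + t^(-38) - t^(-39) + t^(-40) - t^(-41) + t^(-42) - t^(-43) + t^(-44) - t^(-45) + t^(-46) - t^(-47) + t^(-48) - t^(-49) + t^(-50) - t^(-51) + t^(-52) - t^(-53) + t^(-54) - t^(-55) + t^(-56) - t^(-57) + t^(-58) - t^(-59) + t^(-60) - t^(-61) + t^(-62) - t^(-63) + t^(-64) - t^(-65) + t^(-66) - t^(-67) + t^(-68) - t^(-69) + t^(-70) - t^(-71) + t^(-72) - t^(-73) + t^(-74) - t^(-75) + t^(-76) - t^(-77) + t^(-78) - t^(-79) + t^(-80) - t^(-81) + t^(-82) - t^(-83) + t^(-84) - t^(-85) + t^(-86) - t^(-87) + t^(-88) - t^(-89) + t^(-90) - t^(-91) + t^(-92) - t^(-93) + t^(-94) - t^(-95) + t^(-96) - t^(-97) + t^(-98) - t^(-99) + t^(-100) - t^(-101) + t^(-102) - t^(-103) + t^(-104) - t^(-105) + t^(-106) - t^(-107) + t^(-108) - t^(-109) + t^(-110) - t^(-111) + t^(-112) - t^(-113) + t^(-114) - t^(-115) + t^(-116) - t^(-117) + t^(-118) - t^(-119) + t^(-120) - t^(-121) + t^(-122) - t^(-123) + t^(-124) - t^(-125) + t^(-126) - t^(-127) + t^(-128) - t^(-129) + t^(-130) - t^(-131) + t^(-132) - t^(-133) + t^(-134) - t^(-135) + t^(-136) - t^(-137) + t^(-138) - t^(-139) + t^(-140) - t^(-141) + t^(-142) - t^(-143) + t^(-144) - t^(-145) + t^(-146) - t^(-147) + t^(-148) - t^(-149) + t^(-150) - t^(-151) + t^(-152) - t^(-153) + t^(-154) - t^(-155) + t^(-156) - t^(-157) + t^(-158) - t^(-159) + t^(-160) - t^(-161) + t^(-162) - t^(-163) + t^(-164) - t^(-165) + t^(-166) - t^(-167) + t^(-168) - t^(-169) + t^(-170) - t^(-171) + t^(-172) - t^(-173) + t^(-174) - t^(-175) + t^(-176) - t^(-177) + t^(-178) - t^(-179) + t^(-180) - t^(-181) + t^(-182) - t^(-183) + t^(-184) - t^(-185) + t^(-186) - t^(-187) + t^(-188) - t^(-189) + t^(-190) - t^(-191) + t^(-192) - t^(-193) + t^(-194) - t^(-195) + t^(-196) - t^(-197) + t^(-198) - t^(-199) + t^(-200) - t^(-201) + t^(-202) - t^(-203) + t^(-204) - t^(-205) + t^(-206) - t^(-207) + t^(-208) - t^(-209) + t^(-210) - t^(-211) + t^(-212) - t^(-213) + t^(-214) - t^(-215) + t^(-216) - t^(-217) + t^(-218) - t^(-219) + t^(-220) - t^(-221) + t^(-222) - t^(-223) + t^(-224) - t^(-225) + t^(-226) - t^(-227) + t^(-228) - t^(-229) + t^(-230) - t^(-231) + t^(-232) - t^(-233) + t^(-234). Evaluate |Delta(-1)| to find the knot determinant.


Step 1: The polynomial has 469 terms with alternating signs, exponents from 234 down to -234.
Step 2: Substitute t = -1. The i-th term has coefficient (-1)^i and exponent (m-i),
  so its value is (-1)^i * (-1)^(m-i) = (-1)^m = 1 for every i.
Step 3: All 469 terms equal 1, so Delta(-1) = 469 * (1) = 469
Step 4: |Delta(-1)| = 469

469


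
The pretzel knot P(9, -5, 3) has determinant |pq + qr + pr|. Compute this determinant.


Step 1: Compute pq + qr + pr.
pq = 9*(-5) = -45
qr = (-5)*3 = -15
pr = 9*3 = 27
pq + qr + pr = -45 + (-15) + 27 = -33
Step 2: Take absolute value.
det(P(9,-5,3)) = |-33| = 33

33


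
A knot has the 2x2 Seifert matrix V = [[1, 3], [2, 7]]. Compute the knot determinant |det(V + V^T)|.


Step 1: Form V + V^T where V = [[1, 3], [2, 7]]
  V^T = [[1, 2], [3, 7]]
  V + V^T = [[2, 5], [5, 14]]
Step 2: det(V + V^T) = 2*14 - 5*5
  = 28 - 25 = 3
Step 3: Knot determinant = |det(V + V^T)| = |3| = 3

3


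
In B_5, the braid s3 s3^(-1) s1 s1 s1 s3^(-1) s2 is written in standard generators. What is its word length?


The word length counts the number of generators (including inverses).
Listing each generator: s3, s3^(-1), s1, s1, s1, s3^(-1), s2
There are 7 generators in this braid word.

7


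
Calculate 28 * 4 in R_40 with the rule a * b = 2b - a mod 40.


28 * 4 = 2*4 - 28 mod 40
= 8 - 28 mod 40
= -20 mod 40 = 20

20


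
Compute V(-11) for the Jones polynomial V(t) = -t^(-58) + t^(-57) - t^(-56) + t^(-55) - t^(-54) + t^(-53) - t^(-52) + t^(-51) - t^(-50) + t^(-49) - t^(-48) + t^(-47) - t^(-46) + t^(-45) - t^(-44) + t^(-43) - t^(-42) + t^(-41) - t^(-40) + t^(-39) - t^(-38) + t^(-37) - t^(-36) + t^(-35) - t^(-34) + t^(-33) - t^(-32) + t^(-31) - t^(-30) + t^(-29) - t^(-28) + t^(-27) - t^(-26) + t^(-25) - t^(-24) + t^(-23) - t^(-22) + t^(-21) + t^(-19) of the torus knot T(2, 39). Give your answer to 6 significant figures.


Substituting t = -11 into V(t) = -t^(-58) + t^(-57) - t^(-56) + t^(-55) - t^(-54) + t^(-53) - t^(-52) + t^(-51) - t^(-50) + t^(-49) - t^(-48) + t^(-47) - t^(-46) + t^(-45) - t^(-44) + t^(-43) - t^(-42) + t^(-41) - t^(-40) + t^(-39) - t^(-38) + t^(-37) - t^(-36) + t^(-35) - t^(-34) + t^(-33) - t^(-32) + t^(-31) - t^(-30) + t^(-29) - t^(-28) + t^(-27) - t^(-26) + t^(-25) - t^(-24) + t^(-23) - t^(-22) + t^(-21) + t^(-19):
  (-)t^(-58) = -3.97397e-61
  (+)t^(-57) = -4.37136e-60
  (-)t^(-56) = -4.8085e-59
  (+)t^(-55) = -5.28935e-58
  (-)t^(-54) = -5.81829e-57
  (+)t^(-53) = -6.40011e-56
  (-)t^(-52) = -7.04013e-55
  (+)t^(-51) = -7.74414e-54
  (-)t^(-50) = -8.51855e-53
  (+)t^(-49) = -9.37041e-52
  (-)t^(-48) = -1.03074e-50
  (+)t^(-47) = -1.13382e-49
  (-)t^(-46) = -1.2472e-48
  (+)t^(-45) = -1.37192e-47
  (-)t^(-44) = -1.50911e-46
  (+)t^(-43) = -1.66002e-45
  (-)t^(-42) = -1.82603e-44
  (+)t^(-41) = -2.00863e-43
  (-)t^(-40) = -2.20949e-42
  (+)t^(-39) = -2.43044e-41
  (-)t^(-38) = -2.67349e-40
  (+)t^(-37) = -2.94083e-39
  (-)t^(-36) = -3.23492e-38
  (+)t^(-35) = -3.55841e-37
  (-)t^(-34) = -3.91425e-36
  (+)t^(-33) = -4.30568e-35
  (-)t^(-32) = -4.73624e-34
  (+)t^(-31) = -5.20987e-33
  (-)t^(-30) = -5.73086e-32
  (+)t^(-29) = -6.30394e-31
  (-)t^(-28) = -6.93433e-30
  (+)t^(-27) = -7.62777e-29
  (-)t^(-26) = -8.39055e-28
  (+)t^(-25) = -9.2296e-27
  (-)t^(-24) = -1.01526e-25
  (+)t^(-23) = -1.11678e-24
  (-)t^(-22) = -1.22846e-23
  (+)t^(-21) = -1.35131e-22
  (+)t^(-19) = -1.63508e-20
Sum = (-3.97397e-61) + (-4.37136e-60) + (-4.8085e-59) + (-5.28935e-58) + (-5.81829e-57) + (-6.40011e-56) + (-7.04013e-55) + (-7.74414e-54) + (-8.51855e-53) + (-9.37041e-52) + (-1.03074e-50) + (-1.13382e-49) + (-1.2472e-48) + (-1.37192e-47) + (-1.50911e-46) + (-1.66002e-45) + (-1.82603e-44) + (-2.00863e-43) + (-2.20949e-42) + (-2.43044e-41) + (-2.67349e-40) + (-2.94083e-39) + (-3.23492e-38) + (-3.55841e-37) + (-3.91425e-36) + (-4.30568e-35) + (-4.73624e-34) + (-5.20987e-33) + (-5.73086e-32) + (-6.30394e-31) + (-6.93433e-30) + (-7.62777e-29) + (-8.39055e-28) + (-9.2296e-27) + (-1.01526e-25) + (-1.11678e-24) + (-1.22846e-23) + (-1.35131e-22) + (-1.63508e-20)
= -1.649944271e-20
Rounded to 6 significant figures: -1.64994e-20

-1.64994e-20


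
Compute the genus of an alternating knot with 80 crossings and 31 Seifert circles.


For alternating knots, g = (c - s + 1)/2.
= (80 - 31 + 1)/2
= 50/2 = 25

25


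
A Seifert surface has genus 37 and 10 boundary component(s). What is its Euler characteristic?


chi = 2 - 2g - b
= 2 - 2*37 - 10
= 2 - 74 - 10 = -82

-82


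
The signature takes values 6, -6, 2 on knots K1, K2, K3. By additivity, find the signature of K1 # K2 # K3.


The signature is additive under connected sum.
signature(K1 # K2 # K3) = (6) + (-6) + (2)
= 2

2


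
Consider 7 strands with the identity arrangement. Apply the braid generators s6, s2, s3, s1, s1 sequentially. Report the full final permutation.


Starting with identity [1, 2, 3, 4, 5, 6, 7].
Apply generators in sequence:
  After s6: [1, 2, 3, 4, 5, 7, 6]
  After s2: [1, 3, 2, 4, 5, 7, 6]
  After s3: [1, 3, 4, 2, 5, 7, 6]
  After s1: [3, 1, 4, 2, 5, 7, 6]
  After s1: [1, 3, 4, 2, 5, 7, 6]
Final permutation: [1, 3, 4, 2, 5, 7, 6]

[1, 3, 4, 2, 5, 7, 6]


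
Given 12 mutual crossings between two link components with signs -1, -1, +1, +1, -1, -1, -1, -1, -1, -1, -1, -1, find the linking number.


Step 1: Count positive crossings: 2
Step 2: Count negative crossings: 10
Step 3: Sum of signs = 2 - 10 = -8
Step 4: Linking number = sum/2 = -8/2 = -4

-4


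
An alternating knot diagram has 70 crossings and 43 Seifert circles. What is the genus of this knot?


For alternating knots, g = (c - s + 1)/2.
= (70 - 43 + 1)/2
= 28/2 = 14

14


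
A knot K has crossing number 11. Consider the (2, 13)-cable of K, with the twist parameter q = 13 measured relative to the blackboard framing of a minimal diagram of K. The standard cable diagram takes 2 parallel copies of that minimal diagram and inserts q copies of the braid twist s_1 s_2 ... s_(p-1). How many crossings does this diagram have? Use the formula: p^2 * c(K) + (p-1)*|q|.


Step 1: Each of the c(K) crossings of the companion diagram becomes p*p = p^2 crossings among the p parallel strands, and each of the |q| twists s_1 s_2 ... s_(p-1) adds (p-1) crossings.
  Crossings = p^2 * c(K) + (p-1)*|q|
Step 2: = 2^2 * 11 + (2-1)*13
Step 3: = 4*11 + 1*13
Step 4: = 44 + 13 = 57

57


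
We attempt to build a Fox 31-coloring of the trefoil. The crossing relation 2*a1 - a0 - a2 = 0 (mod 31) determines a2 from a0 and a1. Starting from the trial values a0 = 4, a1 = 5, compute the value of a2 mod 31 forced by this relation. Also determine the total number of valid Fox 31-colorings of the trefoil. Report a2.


Step 1: Apply the given crossing relation 2*a1 - a0 - a2 = 0 (mod 31).
  a2 = 2*a1 - a0 mod 31
  a2 = 2*5 - 4 mod 31
  a2 = 10 - 4 mod 31
  a2 = 6 mod 31 = 6
Step 2: The trefoil has determinant 3.
  Number of Fox p-colorings (p prime) is p^2 if p = 3, else p.
  Since 31 does not divide 3, only trivial (constant) colorings exist.
  (So the trial a0 = 4, a1 = 5 with a0 != a1 does NOT extend to a valid coloring of the whole trefoil: the other two crossing relations require 3*(a1 - a0) = 0 (mod 31), which fails.)
  Total colorings = 31
Step 3: a2 = 6, total Fox 31-colorings = 31

6


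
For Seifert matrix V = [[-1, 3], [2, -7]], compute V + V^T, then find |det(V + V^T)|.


Step 1: Form V + V^T where V = [[-1, 3], [2, -7]]
  V^T = [[-1, 2], [3, -7]]
  V + V^T = [[-2, 5], [5, -14]]
Step 2: det(V + V^T) = (-2)*(-14) - 5*5
  = 28 - 25 = 3
Step 3: Knot determinant = |det(V + V^T)| = |3| = 3

3


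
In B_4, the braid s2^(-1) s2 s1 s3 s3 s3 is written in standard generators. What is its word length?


The word length counts the number of generators (including inverses).
Listing each generator: s2^(-1), s2, s1, s3, s3, s3
There are 6 generators in this braid word.

6


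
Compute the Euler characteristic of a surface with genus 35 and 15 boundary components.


chi = 2 - 2g - b
= 2 - 2*35 - 15
= 2 - 70 - 15 = -83

-83


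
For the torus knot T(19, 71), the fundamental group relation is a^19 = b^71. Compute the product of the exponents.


The relation is a^19 = b^71.
Product of exponents = 19 * 71
= 1349

1349


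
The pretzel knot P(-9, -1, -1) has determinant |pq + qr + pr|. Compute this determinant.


Step 1: Compute pq + qr + pr.
pq = (-9)*(-1) = 9
qr = (-1)*(-1) = 1
pr = (-9)*(-1) = 9
pq + qr + pr = 9 + 1 + 9 = 19
Step 2: Take absolute value.
det(P(-9,-1,-1)) = |19| = 19

19


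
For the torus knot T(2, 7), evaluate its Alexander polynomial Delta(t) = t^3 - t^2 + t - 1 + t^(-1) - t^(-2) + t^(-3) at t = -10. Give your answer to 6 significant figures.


Substituting t = -10 into Delta(t) = t^3 - t^2 + t - 1 + t^(-1) - t^(-2) + t^(-3):
Term values: (-1000) + (-100) + (-10) + (-1) + (-0.1) + (-0.01) + (-0.001)
Sum = -1111.111
Rounded to 6 significant figures: -1111.11

-1111.11


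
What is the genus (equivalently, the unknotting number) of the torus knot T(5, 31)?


For a torus knot T(p,q), both the unknotting number and genus equal (p-1)(q-1)/2.
= (5-1)(31-1)/2
= 4*30/2
= 120/2 = 60

60


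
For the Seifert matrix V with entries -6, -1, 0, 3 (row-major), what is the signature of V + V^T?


Step 1: V + V^T = [[-12, -1], [-1, 6]]
Step 2: trace = -6, det = -73
Step 3: Discriminant = (-6)^2 - 4*(-73) = 328
Step 4: Eigenvalues: 6.05539, -12.0554
Step 5: Signature = (# positive eigenvalues) - (# negative eigenvalues) = 0

0


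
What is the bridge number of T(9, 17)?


The bridge number of T(p,q) is min(p,q).
min(9, 17) = 9

9


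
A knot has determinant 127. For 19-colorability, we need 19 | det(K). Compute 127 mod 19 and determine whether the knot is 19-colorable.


Step 1: A knot is p-colorable if and only if p divides its determinant.
Step 2: Compute 127 mod 19.
127 = 6 * 19 + 13
Step 3: 127 mod 19 = 13
Step 4: The knot is 19-colorable: no

13


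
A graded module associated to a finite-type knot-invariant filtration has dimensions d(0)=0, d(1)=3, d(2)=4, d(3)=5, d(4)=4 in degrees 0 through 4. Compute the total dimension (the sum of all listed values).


Total dimension = d(0) + d(1) + ... + d(4)
= 0 + 3 + 4 + 5 + 4
= 16

16


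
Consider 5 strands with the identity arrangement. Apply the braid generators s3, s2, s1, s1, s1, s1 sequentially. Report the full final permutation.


Starting with identity [1, 2, 3, 4, 5].
Apply generators in sequence:
  After s3: [1, 2, 4, 3, 5]
  After s2: [1, 4, 2, 3, 5]
  After s1: [4, 1, 2, 3, 5]
  After s1: [1, 4, 2, 3, 5]
  After s1: [4, 1, 2, 3, 5]
  After s1: [1, 4, 2, 3, 5]
Final permutation: [1, 4, 2, 3, 5]

[1, 4, 2, 3, 5]


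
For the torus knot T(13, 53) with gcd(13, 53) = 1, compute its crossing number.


For a torus knot T(p, q) with gcd(p,q)=1,
the crossing number is min(p*(q-1), q*(p-1)).
p*(q-1) = 13*52 = 676
q*(p-1) = 53*12 = 636
min(676, 636) = 636

636


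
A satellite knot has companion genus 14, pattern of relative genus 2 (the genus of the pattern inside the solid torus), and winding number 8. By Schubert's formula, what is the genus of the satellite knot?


Schubert: g(satellite) = g_rel(pattern) + |winding| * g(companion),
where g_rel(pattern) is the genus of the pattern relative to the solid torus.
= 2 + 8 * 14
= 2 + 112 = 114

114


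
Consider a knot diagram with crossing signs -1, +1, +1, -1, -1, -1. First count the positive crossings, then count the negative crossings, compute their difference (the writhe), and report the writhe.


Step 1: Count positive crossings (+1).
Positive crossings: 2
Step 2: Count negative crossings (-1).
Negative crossings: 4
Step 3: Writhe = (positive) - (negative)
w = 2 - 4 = -2
Step 4: |w| = 2, and w is negative

-2


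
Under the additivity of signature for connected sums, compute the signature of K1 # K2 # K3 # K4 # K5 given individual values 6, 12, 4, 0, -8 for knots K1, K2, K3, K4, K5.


The signature is additive under connected sum.
signature(K1 # K2 # K3 # K4 # K5) = (6) + (12) + (4) + (0) + (-8)
= 14

14


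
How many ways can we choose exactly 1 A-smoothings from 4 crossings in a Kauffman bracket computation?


We choose which 1 of 4 crossings get A-smoothings.
C(4, 1) = 4! / (1! * 3!)
= 4

4


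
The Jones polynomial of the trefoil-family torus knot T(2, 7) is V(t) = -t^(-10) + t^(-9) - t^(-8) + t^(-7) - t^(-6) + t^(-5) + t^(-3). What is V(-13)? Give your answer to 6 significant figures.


Substituting t = -13 into V(t) = -t^(-10) + t^(-9) - t^(-8) + t^(-7) - t^(-6) + t^(-5) + t^(-3):
  (-)t^(-10) = -7.25382e-12
  (+)t^(-9) = -9.42996e-11
  (-)t^(-8) = -1.22589e-09
  (+)t^(-7) = -1.59366e-08
  (-)t^(-6) = -2.07176e-07
  (+)t^(-5) = -2.69329e-06
  (+)t^(-3) = -0.000455166
Sum = (-7.25382e-12) + (-9.42996e-11) + (-1.22589e-09) + (-1.59366e-08) + (-2.07176e-07) + (-2.69329e-06) + (-0.000455166)
= -0.0004580838667
Rounded to 6 significant figures: -0.000458084

-0.000458084


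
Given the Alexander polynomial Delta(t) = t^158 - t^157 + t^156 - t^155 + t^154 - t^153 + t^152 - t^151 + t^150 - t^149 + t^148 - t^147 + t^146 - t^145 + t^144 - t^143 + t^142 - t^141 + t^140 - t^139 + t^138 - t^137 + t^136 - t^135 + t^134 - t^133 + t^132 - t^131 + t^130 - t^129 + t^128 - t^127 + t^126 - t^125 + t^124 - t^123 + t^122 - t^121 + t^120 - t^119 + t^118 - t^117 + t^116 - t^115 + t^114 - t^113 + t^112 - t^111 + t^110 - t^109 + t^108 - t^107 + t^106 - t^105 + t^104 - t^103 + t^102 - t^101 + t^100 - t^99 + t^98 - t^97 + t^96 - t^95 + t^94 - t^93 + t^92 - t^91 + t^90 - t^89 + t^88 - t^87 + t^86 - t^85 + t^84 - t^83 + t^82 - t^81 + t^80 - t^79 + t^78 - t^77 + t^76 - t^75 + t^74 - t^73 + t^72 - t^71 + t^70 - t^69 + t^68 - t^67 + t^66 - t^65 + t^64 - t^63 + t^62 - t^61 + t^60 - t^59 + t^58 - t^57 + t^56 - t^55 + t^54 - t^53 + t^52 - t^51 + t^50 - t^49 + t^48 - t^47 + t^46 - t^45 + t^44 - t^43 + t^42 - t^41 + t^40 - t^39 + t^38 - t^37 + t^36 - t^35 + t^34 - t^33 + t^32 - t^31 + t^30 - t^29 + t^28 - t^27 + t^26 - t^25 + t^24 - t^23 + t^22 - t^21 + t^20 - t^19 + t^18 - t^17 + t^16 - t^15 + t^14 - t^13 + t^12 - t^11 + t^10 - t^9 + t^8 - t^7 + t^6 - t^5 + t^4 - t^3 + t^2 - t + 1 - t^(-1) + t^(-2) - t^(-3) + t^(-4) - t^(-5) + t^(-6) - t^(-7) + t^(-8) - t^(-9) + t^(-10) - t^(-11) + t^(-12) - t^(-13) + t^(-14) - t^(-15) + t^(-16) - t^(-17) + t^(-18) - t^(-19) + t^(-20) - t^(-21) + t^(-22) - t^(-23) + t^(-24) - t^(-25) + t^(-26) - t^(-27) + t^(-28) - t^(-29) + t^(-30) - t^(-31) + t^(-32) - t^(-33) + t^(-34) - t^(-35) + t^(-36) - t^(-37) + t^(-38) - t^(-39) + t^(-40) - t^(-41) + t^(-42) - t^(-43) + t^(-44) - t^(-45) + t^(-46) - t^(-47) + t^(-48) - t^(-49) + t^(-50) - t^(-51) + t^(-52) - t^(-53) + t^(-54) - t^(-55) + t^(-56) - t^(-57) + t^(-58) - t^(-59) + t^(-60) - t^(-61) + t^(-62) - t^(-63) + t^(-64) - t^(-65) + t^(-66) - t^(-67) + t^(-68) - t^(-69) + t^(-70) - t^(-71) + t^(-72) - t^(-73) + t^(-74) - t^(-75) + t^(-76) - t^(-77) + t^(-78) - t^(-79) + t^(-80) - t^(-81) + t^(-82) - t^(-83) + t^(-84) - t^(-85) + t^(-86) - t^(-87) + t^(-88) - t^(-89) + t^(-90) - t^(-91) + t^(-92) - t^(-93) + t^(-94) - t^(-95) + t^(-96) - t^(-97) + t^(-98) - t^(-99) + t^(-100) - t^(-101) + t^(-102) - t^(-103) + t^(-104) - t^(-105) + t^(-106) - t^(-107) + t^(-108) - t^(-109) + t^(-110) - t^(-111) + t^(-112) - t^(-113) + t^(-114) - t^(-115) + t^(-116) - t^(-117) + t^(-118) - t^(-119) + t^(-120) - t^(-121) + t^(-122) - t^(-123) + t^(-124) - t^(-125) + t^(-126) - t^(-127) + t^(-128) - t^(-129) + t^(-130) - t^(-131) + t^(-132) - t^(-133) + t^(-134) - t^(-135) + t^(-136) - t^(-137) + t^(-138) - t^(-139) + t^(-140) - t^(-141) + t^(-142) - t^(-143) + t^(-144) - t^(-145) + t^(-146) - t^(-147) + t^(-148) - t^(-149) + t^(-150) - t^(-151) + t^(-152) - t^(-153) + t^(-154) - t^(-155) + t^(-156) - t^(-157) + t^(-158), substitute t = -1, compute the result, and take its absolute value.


Step 1: The polynomial has 317 terms with alternating signs, exponents from 158 down to -158.
Step 2: Substitute t = -1. The i-th term has coefficient (-1)^i and exponent (m-i),
  so its value is (-1)^i * (-1)^(m-i) = (-1)^m = 1 for every i.
Step 3: All 317 terms equal 1, so Delta(-1) = 317 * (1) = 317
Step 4: |Delta(-1)| = 317

317


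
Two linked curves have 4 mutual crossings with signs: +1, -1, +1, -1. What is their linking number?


Step 1: Count positive crossings: 2
Step 2: Count negative crossings: 2
Step 3: Sum of signs = 2 - 2 = 0
Step 4: Linking number = sum/2 = 0/2 = 0

0


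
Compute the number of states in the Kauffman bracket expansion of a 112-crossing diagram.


Each crossing contributes 2 choices (A-smoothing or B-smoothing).
Total states = 2^112 = 5192296858534827628530496329220096

5192296858534827628530496329220096


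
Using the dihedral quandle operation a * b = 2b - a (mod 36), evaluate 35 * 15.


35 * 15 = 2*15 - 35 mod 36
= 30 - 35 mod 36
= -5 mod 36 = 31

31


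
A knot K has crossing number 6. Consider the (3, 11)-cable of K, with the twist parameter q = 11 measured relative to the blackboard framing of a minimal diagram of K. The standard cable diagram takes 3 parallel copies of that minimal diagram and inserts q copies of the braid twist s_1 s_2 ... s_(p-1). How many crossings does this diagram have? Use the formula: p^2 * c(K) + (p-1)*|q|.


Step 1: Each of the c(K) crossings of the companion diagram becomes p*p = p^2 crossings among the p parallel strands, and each of the |q| twists s_1 s_2 ... s_(p-1) adds (p-1) crossings.
  Crossings = p^2 * c(K) + (p-1)*|q|
Step 2: = 3^2 * 6 + (3-1)*11
Step 3: = 9*6 + 2*11
Step 4: = 54 + 22 = 76

76


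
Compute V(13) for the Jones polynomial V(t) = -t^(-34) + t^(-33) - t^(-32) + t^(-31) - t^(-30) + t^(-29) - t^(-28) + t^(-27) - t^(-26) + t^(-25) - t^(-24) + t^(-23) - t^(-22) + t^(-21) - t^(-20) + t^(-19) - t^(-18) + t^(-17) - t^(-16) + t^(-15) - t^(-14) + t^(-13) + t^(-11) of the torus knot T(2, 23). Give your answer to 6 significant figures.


Substituting t = 13 into V(t) = -t^(-34) + t^(-33) - t^(-32) + t^(-31) - t^(-30) + t^(-29) - t^(-28) + t^(-27) - t^(-26) + t^(-25) - t^(-24) + t^(-23) - t^(-22) + t^(-21) - t^(-20) + t^(-19) - t^(-18) + t^(-17) - t^(-16) + t^(-15) - t^(-14) + t^(-13) + t^(-11):
  (-)t^(-34) = -1.33637e-38
  (+)t^(-33) = 1.73728e-37
  (-)t^(-32) = -2.25846e-36
  (+)t^(-31) = 2.936e-35
  (-)t^(-30) = -3.8168e-34
  (+)t^(-29) = 4.96184e-33
  (-)t^(-28) = -6.45039e-32
  (+)t^(-27) = 8.38551e-31
  (-)t^(-26) = -1.09012e-29
  (+)t^(-25) = 1.41715e-28
  (-)t^(-24) = -1.8423e-27
  (+)t^(-23) = 2.39499e-26
  (-)t^(-22) = -3.11348e-25
  (+)t^(-21) = 4.04753e-24
  (-)t^(-20) = -5.26178e-23
  (+)t^(-19) = 6.84032e-22
  (-)t^(-18) = -8.89241e-21
  (+)t^(-17) = 1.15601e-19
  (-)t^(-16) = -1.50282e-18
  (+)t^(-15) = 1.95366e-17
  (-)t^(-14) = -2.53976e-16
  (+)t^(-13) = 3.30169e-15
  (+)t^(-11) = 5.57986e-13
Sum = (-1.33637e-38) + (1.73728e-37) + (-2.25846e-36) + (2.936e-35) + (-3.8168e-34) + (4.96184e-33) + (-6.45039e-32) + (8.38551e-31) + (-1.09012e-29) + (1.41715e-28) + (-1.8423e-27) + (2.39499e-26) + (-3.11348e-25) + (4.04753e-24) + (-5.26178e-23) + (6.84032e-22) + (-8.89241e-21) + (1.15601e-19) + (-1.50282e-18) + (1.95366e-17) + (-2.53976e-16) + (3.30169e-15) + (5.57986e-13)
= 5.610516273e-13
Rounded to 6 significant figures: 5.61052e-13

5.61052e-13


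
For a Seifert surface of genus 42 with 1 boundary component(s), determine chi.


chi = 2 - 2g - b
= 2 - 2*42 - 1
= 2 - 84 - 1 = -83

-83


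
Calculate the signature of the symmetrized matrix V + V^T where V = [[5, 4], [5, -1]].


Step 1: V + V^T = [[10, 9], [9, -2]]
Step 2: trace = 8, det = -101
Step 3: Discriminant = 8^2 - 4*(-101) = 468
Step 4: Eigenvalues: 14.8167, -6.81665
Step 5: Signature = (# positive eigenvalues) - (# negative eigenvalues) = 0

0


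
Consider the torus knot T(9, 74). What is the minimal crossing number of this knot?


For a torus knot T(p, q) with gcd(p,q)=1,
the crossing number is min(p*(q-1), q*(p-1)).
p*(q-1) = 9*73 = 657
q*(p-1) = 74*8 = 592
min(657, 592) = 592

592


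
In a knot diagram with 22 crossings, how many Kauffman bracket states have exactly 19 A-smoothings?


We choose which 19 of 22 crossings get A-smoothings.
C(22, 19) = 22! / (19! * 3!)
= 1540

1540


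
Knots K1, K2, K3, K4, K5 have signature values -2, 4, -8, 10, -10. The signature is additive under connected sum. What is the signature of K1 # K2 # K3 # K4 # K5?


The signature is additive under connected sum.
signature(K1 # K2 # K3 # K4 # K5) = (-2) + (4) + (-8) + (10) + (-10)
= -6

-6


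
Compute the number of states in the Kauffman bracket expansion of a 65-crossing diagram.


Each crossing contributes 2 choices (A-smoothing or B-smoothing).
Total states = 2^65 = 36893488147419103232

36893488147419103232


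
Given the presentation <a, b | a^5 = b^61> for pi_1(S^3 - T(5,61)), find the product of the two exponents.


The relation is a^5 = b^61.
Product of exponents = 5 * 61
= 305

305


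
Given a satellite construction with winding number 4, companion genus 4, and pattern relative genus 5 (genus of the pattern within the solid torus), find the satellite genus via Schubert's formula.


Schubert: g(satellite) = g_rel(pattern) + |winding| * g(companion),
where g_rel(pattern) is the genus of the pattern relative to the solid torus.
= 5 + 4 * 4
= 5 + 16 = 21

21


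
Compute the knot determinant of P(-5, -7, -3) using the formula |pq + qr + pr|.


Step 1: Compute pq + qr + pr.
pq = (-5)*(-7) = 35
qr = (-7)*(-3) = 21
pr = (-5)*(-3) = 15
pq + qr + pr = 35 + 21 + 15 = 71
Step 2: Take absolute value.
det(P(-5,-7,-3)) = |71| = 71

71


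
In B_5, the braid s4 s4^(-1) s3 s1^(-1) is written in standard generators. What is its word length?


The word length counts the number of generators (including inverses).
Listing each generator: s4, s4^(-1), s3, s1^(-1)
There are 4 generators in this braid word.

4


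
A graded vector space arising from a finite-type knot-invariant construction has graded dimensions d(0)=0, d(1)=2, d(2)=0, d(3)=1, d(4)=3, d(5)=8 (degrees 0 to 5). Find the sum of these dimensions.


Total dimension = d(0) + d(1) + ... + d(5)
= 0 + 2 + 0 + 1 + 3 + 8
= 14

14


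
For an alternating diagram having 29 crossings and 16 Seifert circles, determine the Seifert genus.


For alternating knots, g = (c - s + 1)/2.
= (29 - 16 + 1)/2
= 14/2 = 7

7


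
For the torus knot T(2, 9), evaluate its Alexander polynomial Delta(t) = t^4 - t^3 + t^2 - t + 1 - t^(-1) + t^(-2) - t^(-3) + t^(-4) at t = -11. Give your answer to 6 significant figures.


Substituting t = -11 into Delta(t) = t^4 - t^3 + t^2 - t + 1 - t^(-1) + t^(-2) - t^(-3) + t^(-4):
Term values: (14641) + (1331) + (121) + (11) + (1) + (0.0909091) + (0.00826446) + (0.000751315) + (6.83013e-05)
Sum = 16105.09999
Rounded to 6 significant figures: 16105.1

16105.1


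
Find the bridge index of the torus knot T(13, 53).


The bridge number of T(p,q) is min(p,q).
min(13, 53) = 13

13


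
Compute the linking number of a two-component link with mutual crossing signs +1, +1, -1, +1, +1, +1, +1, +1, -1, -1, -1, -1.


Step 1: Count positive crossings: 7
Step 2: Count negative crossings: 5
Step 3: Sum of signs = 7 - 5 = 2
Step 4: Linking number = sum/2 = 2/2 = 1

1


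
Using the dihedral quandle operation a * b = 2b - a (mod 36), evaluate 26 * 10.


26 * 10 = 2*10 - 26 mod 36
= 20 - 26 mod 36
= -6 mod 36 = 30

30


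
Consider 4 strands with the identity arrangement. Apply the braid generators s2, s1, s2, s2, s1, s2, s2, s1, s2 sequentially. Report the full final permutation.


Starting with identity [1, 2, 3, 4].
Apply generators in sequence:
  After s2: [1, 3, 2, 4]
  After s1: [3, 1, 2, 4]
  After s2: [3, 2, 1, 4]
  After s2: [3, 1, 2, 4]
  After s1: [1, 3, 2, 4]
  After s2: [1, 2, 3, 4]
  After s2: [1, 3, 2, 4]
  After s1: [3, 1, 2, 4]
  After s2: [3, 2, 1, 4]
Final permutation: [3, 2, 1, 4]

[3, 2, 1, 4]


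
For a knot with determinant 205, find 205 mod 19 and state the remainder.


Step 1: A knot is p-colorable if and only if p divides its determinant.
Step 2: Compute 205 mod 19.
205 = 10 * 19 + 15
Step 3: 205 mod 19 = 15
Step 4: The knot is 19-colorable: no

15


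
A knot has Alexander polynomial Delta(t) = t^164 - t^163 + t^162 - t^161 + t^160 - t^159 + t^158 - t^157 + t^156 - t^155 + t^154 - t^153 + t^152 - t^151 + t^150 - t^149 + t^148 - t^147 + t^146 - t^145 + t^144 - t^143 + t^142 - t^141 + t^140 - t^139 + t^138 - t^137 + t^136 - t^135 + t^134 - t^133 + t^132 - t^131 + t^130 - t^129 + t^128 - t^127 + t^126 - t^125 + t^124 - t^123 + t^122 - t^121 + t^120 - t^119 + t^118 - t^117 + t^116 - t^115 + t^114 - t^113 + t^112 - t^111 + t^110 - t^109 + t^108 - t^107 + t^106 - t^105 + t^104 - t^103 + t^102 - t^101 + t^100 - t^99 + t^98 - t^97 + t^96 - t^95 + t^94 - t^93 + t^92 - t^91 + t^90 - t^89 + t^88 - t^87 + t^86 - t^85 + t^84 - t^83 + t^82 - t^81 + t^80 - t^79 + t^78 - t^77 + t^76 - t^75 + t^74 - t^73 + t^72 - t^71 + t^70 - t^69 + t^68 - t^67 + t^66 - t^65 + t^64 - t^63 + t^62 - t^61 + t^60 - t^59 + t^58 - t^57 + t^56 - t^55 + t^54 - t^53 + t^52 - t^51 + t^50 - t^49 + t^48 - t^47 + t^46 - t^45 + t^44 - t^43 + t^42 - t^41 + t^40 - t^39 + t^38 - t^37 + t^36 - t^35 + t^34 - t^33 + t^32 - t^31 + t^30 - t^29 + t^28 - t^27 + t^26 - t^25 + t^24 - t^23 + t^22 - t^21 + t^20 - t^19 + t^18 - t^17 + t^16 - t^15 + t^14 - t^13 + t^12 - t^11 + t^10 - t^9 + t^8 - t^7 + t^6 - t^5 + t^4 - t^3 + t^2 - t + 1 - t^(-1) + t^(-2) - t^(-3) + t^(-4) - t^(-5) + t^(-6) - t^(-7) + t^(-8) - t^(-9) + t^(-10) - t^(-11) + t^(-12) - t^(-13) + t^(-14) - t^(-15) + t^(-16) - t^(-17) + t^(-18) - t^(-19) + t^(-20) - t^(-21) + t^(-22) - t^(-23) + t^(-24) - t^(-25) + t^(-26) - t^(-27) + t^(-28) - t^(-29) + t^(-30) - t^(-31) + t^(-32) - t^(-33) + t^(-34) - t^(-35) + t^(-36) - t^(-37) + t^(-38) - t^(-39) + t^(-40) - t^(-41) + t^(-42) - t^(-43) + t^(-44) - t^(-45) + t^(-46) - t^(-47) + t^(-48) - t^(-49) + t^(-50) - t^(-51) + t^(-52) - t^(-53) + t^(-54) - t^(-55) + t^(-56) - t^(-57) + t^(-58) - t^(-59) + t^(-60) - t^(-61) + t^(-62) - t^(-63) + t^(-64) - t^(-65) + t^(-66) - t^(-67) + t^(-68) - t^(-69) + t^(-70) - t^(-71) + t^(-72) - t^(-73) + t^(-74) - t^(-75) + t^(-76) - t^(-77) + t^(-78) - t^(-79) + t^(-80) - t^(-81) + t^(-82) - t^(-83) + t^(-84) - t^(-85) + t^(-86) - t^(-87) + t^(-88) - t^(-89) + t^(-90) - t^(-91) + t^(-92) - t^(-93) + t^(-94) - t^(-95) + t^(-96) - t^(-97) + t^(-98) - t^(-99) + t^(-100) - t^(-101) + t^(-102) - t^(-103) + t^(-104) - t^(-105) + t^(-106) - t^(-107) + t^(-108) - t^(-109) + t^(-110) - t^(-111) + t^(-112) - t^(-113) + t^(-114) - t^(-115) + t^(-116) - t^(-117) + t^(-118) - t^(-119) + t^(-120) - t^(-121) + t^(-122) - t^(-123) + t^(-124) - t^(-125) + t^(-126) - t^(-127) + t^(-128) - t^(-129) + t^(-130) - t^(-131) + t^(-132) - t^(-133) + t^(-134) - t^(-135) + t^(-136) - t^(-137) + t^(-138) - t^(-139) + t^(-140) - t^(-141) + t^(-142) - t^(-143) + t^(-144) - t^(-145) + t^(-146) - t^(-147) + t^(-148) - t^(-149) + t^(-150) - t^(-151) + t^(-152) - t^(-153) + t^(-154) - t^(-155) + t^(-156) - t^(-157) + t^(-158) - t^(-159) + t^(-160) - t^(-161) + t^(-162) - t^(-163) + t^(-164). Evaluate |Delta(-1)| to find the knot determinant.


Step 1: The polynomial has 329 terms with alternating signs, exponents from 164 down to -164.
Step 2: Substitute t = -1. The i-th term has coefficient (-1)^i and exponent (m-i),
  so its value is (-1)^i * (-1)^(m-i) = (-1)^m = 1 for every i.
Step 3: All 329 terms equal 1, so Delta(-1) = 329 * (1) = 329
Step 4: |Delta(-1)| = 329

329
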